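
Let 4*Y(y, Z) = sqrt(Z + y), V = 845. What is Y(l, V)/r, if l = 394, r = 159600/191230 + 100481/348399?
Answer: 6662434077*sqrt(1239)/29927784812 ≈ 7.8360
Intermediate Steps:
r = 7481946203/6662434077 (r = 159600*(1/191230) + 100481*(1/348399) = 15960/19123 + 100481/348399 = 7481946203/6662434077 ≈ 1.1230)
Y(y, Z) = sqrt(Z + y)/4
Y(l, V)/r = (sqrt(845 + 394)/4)/(7481946203/6662434077) = (sqrt(1239)/4)*(6662434077/7481946203) = 6662434077*sqrt(1239)/29927784812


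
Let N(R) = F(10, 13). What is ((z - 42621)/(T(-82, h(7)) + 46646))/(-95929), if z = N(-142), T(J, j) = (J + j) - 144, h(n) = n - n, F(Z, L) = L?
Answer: 10652/1113256045 ≈ 9.5683e-6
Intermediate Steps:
N(R) = 13
h(n) = 0
T(J, j) = -144 + J + j
z = 13
((z - 42621)/(T(-82, h(7)) + 46646))/(-95929) = ((13 - 42621)/((-144 - 82 + 0) + 46646))/(-95929) = -42608/(-226 + 46646)*(-1/95929) = -42608/46420*(-1/95929) = -42608*1/46420*(-1/95929) = -10652/11605*(-1/95929) = 10652/1113256045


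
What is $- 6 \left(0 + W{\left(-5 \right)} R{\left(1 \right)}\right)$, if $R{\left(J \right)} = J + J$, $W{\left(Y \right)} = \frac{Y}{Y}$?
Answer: $-12$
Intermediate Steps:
$W{\left(Y \right)} = 1$
$R{\left(J \right)} = 2 J$
$- 6 \left(0 + W{\left(-5 \right)} R{\left(1 \right)}\right) = - 6 \left(0 + 1 \cdot 2 \cdot 1\right) = - 6 \left(0 + 1 \cdot 2\right) = - 6 \left(0 + 2\right) = \left(-6\right) 2 = -12$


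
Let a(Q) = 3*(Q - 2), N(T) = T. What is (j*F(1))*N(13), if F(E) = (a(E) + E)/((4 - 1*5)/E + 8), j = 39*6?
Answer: -6084/7 ≈ -869.14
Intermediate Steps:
j = 234
a(Q) = -6 + 3*Q (a(Q) = 3*(-2 + Q) = -6 + 3*Q)
F(E) = (-6 + 4*E)/(8 - 1/E) (F(E) = ((-6 + 3*E) + E)/((4 - 1*5)/E + 8) = (-6 + 4*E)/((4 - 5)/E + 8) = (-6 + 4*E)/(-1/E + 8) = (-6 + 4*E)/(8 - 1/E))
(j*F(1))*N(13) = (234*(2*1*(-3 + 2*1)/(-1 + 8*1)))*13 = (234*(2*1*(-3 + 2)/(-1 + 8)))*13 = (234*(2*1*(-1)/7))*13 = (234*(2*1*(⅐)*(-1)))*13 = (234*(-2/7))*13 = -468/7*13 = -6084/7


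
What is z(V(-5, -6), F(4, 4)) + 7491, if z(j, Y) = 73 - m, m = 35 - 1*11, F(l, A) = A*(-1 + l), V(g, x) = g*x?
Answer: 7540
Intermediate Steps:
m = 24 (m = 35 - 11 = 24)
z(j, Y) = 49 (z(j, Y) = 73 - 1*24 = 73 - 24 = 49)
z(V(-5, -6), F(4, 4)) + 7491 = 49 + 7491 = 7540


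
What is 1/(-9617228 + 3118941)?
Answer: -1/6498287 ≈ -1.5389e-7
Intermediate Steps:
1/(-9617228 + 3118941) = 1/(-6498287) = -1/6498287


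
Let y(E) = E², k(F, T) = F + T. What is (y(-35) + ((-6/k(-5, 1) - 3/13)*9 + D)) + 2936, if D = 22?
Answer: 109055/26 ≈ 4194.4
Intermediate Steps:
(y(-35) + ((-6/k(-5, 1) - 3/13)*9 + D)) + 2936 = ((-35)² + ((-6/(-5 + 1) - 3/13)*9 + 22)) + 2936 = (1225 + ((-6/(-4) - 3*1/13)*9 + 22)) + 2936 = (1225 + ((-6*(-¼) - 3/13)*9 + 22)) + 2936 = (1225 + ((3/2 - 3/13)*9 + 22)) + 2936 = (1225 + ((33/26)*9 + 22)) + 2936 = (1225 + (297/26 + 22)) + 2936 = (1225 + 869/26) + 2936 = 32719/26 + 2936 = 109055/26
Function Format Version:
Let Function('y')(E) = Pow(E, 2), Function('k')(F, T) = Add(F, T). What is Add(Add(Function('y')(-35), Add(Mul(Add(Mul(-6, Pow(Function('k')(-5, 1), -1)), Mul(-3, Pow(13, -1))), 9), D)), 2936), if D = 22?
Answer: Rational(109055, 26) ≈ 4194.4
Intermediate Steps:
Add(Add(Function('y')(-35), Add(Mul(Add(Mul(-6, Pow(Function('k')(-5, 1), -1)), Mul(-3, Pow(13, -1))), 9), D)), 2936) = Add(Add(Pow(-35, 2), Add(Mul(Add(Mul(-6, Pow(Add(-5, 1), -1)), Mul(-3, Pow(13, -1))), 9), 22)), 2936) = Add(Add(1225, Add(Mul(Add(Mul(-6, Pow(-4, -1)), Mul(-3, Rational(1, 13))), 9), 22)), 2936) = Add(Add(1225, Add(Mul(Add(Mul(-6, Rational(-1, 4)), Rational(-3, 13)), 9), 22)), 2936) = Add(Add(1225, Add(Mul(Add(Rational(3, 2), Rational(-3, 13)), 9), 22)), 2936) = Add(Add(1225, Add(Mul(Rational(33, 26), 9), 22)), 2936) = Add(Add(1225, Add(Rational(297, 26), 22)), 2936) = Add(Add(1225, Rational(869, 26)), 2936) = Add(Rational(32719, 26), 2936) = Rational(109055, 26)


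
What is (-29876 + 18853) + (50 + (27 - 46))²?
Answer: -10062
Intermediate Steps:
(-29876 + 18853) + (50 + (27 - 46))² = -11023 + (50 - 19)² = -11023 + 31² = -11023 + 961 = -10062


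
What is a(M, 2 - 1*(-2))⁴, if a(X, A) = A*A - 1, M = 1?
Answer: 50625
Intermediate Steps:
a(X, A) = -1 + A² (a(X, A) = A² - 1 = -1 + A²)
a(M, 2 - 1*(-2))⁴ = (-1 + (2 - 1*(-2))²)⁴ = (-1 + (2 + 2)²)⁴ = (-1 + 4²)⁴ = (-1 + 16)⁴ = 15⁴ = 50625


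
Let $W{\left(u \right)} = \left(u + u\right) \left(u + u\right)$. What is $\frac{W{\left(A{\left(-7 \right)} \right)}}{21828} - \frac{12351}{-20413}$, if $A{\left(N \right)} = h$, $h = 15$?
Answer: $\frac{23997444}{37131247} \approx 0.64629$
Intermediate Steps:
$A{\left(N \right)} = 15$
$W{\left(u \right)} = 4 u^{2}$ ($W{\left(u \right)} = 2 u 2 u = 4 u^{2}$)
$\frac{W{\left(A{\left(-7 \right)} \right)}}{21828} - \frac{12351}{-20413} = \frac{4 \cdot 15^{2}}{21828} - \frac{12351}{-20413} = 4 \cdot 225 \cdot \frac{1}{21828} - - \frac{12351}{20413} = 900 \cdot \frac{1}{21828} + \frac{12351}{20413} = \frac{75}{1819} + \frac{12351}{20413} = \frac{23997444}{37131247}$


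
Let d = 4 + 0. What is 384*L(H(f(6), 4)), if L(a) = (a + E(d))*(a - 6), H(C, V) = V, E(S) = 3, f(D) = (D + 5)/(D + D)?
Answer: -5376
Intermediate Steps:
f(D) = (5 + D)/(2*D) (f(D) = (5 + D)/((2*D)) = (5 + D)*(1/(2*D)) = (5 + D)/(2*D))
d = 4
L(a) = (-6 + a)*(3 + a) (L(a) = (a + 3)*(a - 6) = (3 + a)*(-6 + a) = (-6 + a)*(3 + a))
384*L(H(f(6), 4)) = 384*(-18 + 4² - 3*4) = 384*(-18 + 16 - 12) = 384*(-14) = -5376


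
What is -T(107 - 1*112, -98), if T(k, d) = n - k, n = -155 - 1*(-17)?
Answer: 133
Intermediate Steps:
n = -138 (n = -155 + 17 = -138)
T(k, d) = -138 - k
-T(107 - 1*112, -98) = -(-138 - (107 - 1*112)) = -(-138 - (107 - 112)) = -(-138 - 1*(-5)) = -(-138 + 5) = -1*(-133) = 133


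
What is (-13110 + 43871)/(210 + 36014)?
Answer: 30761/36224 ≈ 0.84919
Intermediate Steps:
(-13110 + 43871)/(210 + 36014) = 30761/36224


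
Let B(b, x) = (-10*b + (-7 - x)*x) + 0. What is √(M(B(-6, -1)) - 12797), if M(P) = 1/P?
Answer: I*√55743666/66 ≈ 113.12*I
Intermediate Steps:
B(b, x) = -10*b + x*(-7 - x) (B(b, x) = (-10*b + x*(-7 - x)) + 0 = -10*b + x*(-7 - x))
√(M(B(-6, -1)) - 12797) = √(1/(-1*(-1)² - 10*(-6) - 7*(-1)) - 12797) = √(1/(-1*1 + 60 + 7) - 12797) = √(1/(-1 + 60 + 7) - 12797) = √(1/66 - 12797) = √(-844601/66) = I*√55743666/66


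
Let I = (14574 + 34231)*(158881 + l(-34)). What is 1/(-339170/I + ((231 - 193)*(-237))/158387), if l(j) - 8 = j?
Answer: -245592293364485/13975300420688 ≈ -17.573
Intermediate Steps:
l(j) = 8 + j
I = 7752918275 (I = (14574 + 34231)*(158881 + (8 - 34)) = 48805*(158881 - 26) = 48805*158855 = 7752918275)
1/(-339170/I + ((231 - 193)*(-237))/158387) = 1/(-339170/7752918275 + ((231 - 193)*(-237))/158387) = 1/(-339170*1/7752918275 + (38*(-237))*(1/158387)) = 1/(-67834/1550583655 - 9006*1/158387) = 1/(-67834/1550583655 - 9006/158387) = 1/(-13975300420688/245592293364485) = -245592293364485/13975300420688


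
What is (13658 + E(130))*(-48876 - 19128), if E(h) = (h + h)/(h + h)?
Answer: -928866636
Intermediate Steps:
E(h) = 1 (E(h) = (2*h)/((2*h)) = (2*h)*(1/(2*h)) = 1)
(13658 + E(130))*(-48876 - 19128) = (13658 + 1)*(-48876 - 19128) = 13659*(-68004) = -928866636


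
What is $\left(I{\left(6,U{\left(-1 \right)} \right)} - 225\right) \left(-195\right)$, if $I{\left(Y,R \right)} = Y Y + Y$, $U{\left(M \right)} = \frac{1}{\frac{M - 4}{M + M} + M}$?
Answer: $35685$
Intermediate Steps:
$U{\left(M \right)} = \frac{1}{M + \frac{-4 + M}{2 M}}$ ($U{\left(M \right)} = \frac{1}{\frac{-4 + M}{2 M} + M} = \frac{1}{M + \frac{-4 + M}{2 M}}$)
$I{\left(Y,R \right)} = Y + Y^{2}$ ($I{\left(Y,R \right)} = Y^{2} + Y = Y + Y^{2}$)
$\left(I{\left(6,U{\left(-1 \right)} \right)} - 225\right) \left(-195\right) = \left(6 \left(1 + 6\right) - 225\right) \left(-195\right) = \left(6 \cdot 7 - 225\right) \left(-195\right) = \left(42 - 225\right) \left(-195\right) = \left(-183\right) \left(-195\right) = 35685$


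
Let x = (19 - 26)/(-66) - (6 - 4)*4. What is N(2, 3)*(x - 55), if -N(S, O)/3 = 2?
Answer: 4151/11 ≈ 377.36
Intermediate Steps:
N(S, O) = -6 (N(S, O) = -3*2 = -6)
x = -521/66 (x = -7*(-1/66) - 2*4 = 7/66 - 1*8 = 7/66 - 8 = -521/66 ≈ -7.8939)
N(2, 3)*(x - 55) = -6*(-521/66 - 55) = -6*(-4151/66) = 4151/11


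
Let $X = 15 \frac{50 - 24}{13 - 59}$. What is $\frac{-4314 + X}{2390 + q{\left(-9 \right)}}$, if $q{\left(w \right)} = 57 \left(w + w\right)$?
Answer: $- \frac{3207}{1012} \approx -3.169$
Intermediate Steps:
$X = - \frac{195}{23}$ ($X = 15 \frac{26}{-46} = 15 \cdot 26 \left(- \frac{1}{46}\right) = 15 \left(- \frac{13}{23}\right) = - \frac{195}{23} \approx -8.4783$)
$q{\left(w \right)} = 114 w$ ($q{\left(w \right)} = 57 \cdot 2 w = 114 w$)
$\frac{-4314 + X}{2390 + q{\left(-9 \right)}} = \frac{-4314 - \frac{195}{23}}{2390 + 114 \left(-9\right)} = - \frac{99417}{23 \left(2390 - 1026\right)} = - \frac{99417}{23 \cdot 1364} = \left(- \frac{99417}{23}\right) \frac{1}{1364} = - \frac{3207}{1012}$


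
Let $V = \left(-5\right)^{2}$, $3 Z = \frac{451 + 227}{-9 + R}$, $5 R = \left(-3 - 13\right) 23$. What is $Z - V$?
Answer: $- \frac{11455}{413} \approx -27.736$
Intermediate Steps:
$R = - \frac{368}{5}$ ($R = \frac{\left(-3 - 13\right) 23}{5} = \frac{\left(-16\right) 23}{5} = \frac{1}{5} \left(-368\right) = - \frac{368}{5} \approx -73.6$)
$Z = - \frac{1130}{413}$ ($Z = \frac{\left(451 + 227\right) \frac{1}{-9 - \frac{368}{5}}}{3} = \frac{678 \frac{1}{- \frac{413}{5}}}{3} = \frac{678 \left(- \frac{5}{413}\right)}{3} = \frac{1}{3} \left(- \frac{3390}{413}\right) = - \frac{1130}{413} \approx -2.7361$)
$V = 25$
$Z - V = - \frac{1130}{413} - 25 = - \frac{11455}{413}$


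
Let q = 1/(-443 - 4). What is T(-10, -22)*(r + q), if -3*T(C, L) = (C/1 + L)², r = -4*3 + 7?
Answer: 2289664/1341 ≈ 1707.4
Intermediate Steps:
r = -5 (r = -12 + 7 = -5)
q = -1/447 (q = 1/(-447) = -1/447 ≈ -0.0022371)
T(C, L) = -(C + L)²/3 (T(C, L) = -(C/1 + L)²/3 = -(C*1 + L)²/3 = -(C + L)²/3)
T(-10, -22)*(r + q) = (-(-10 - 22)²/3)*(-5 - 1/447) = -⅓*(-32)²*(-2236/447) = -⅓*1024*(-2236/447) = -1024/3*(-2236/447) = 2289664/1341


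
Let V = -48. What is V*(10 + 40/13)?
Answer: -8160/13 ≈ -627.69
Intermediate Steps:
V*(10 + 40/13) = -48*(10 + 40/13) = -48*170/13 = -8160/13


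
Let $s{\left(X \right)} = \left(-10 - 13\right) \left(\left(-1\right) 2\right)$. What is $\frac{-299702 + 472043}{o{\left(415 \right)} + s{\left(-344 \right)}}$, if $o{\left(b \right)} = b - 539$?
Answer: $- \frac{4419}{2} \approx -2209.5$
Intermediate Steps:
$o{\left(b \right)} = -539 + b$
$s{\left(X \right)} = 46$ ($s{\left(X \right)} = \left(-23\right) \left(-2\right) = 46$)
$\frac{-299702 + 472043}{o{\left(415 \right)} + s{\left(-344 \right)}} = \frac{-299702 + 472043}{\left(-539 + 415\right) + 46} = \frac{172341}{-124 + 46} = \frac{172341}{-78} = 172341 \left(- \frac{1}{78}\right) = - \frac{4419}{2}$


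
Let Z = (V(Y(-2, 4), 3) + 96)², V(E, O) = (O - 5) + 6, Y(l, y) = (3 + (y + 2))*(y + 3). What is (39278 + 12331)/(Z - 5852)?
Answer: 51609/4148 ≈ 12.442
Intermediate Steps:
Y(l, y) = (3 + y)*(5 + y) (Y(l, y) = (3 + (2 + y))*(3 + y) = (5 + y)*(3 + y) = (3 + y)*(5 + y))
V(E, O) = 1 + O (V(E, O) = (-5 + O) + 6 = 1 + O)
Z = 10000 (Z = ((1 + 3) + 96)² = (4 + 96)² = 100² = 10000)
(39278 + 12331)/(Z - 5852) = (39278 + 12331)/(10000 - 5852) = 51609/4148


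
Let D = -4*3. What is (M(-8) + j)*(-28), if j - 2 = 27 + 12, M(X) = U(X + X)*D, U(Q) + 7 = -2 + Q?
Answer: -9548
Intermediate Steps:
U(Q) = -9 + Q (U(Q) = -7 + (-2 + Q) = -9 + Q)
D = -12
M(X) = 108 - 24*X (M(X) = (-9 + (X + X))*(-12) = (-9 + 2*X)*(-12) = 108 - 24*X)
j = 41 (j = 2 + (27 + 12) = 2 + 39 = 41)
(M(-8) + j)*(-28) = ((108 - 24*(-8)) + 41)*(-28) = ((108 + 192) + 41)*(-28) = (300 + 41)*(-28) = 341*(-28) = -9548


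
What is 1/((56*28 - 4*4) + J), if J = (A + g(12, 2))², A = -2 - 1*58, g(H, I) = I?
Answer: 1/4916 ≈ 0.00020342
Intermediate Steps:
A = -60 (A = -2 - 58 = -60)
J = 3364 (J = (-60 + 2)² = (-58)² = 3364)
1/((56*28 - 4*4) + J) = 1/((56*28 - 4*4) + 3364) = 1/((1568 - 16) + 3364) = 1/(1552 + 3364) = 1/4916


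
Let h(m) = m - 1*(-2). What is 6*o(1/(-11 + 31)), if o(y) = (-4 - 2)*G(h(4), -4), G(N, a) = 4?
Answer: -144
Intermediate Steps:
h(m) = 2 + m (h(m) = m + 2 = 2 + m)
o(y) = -24 (o(y) = (-4 - 2)*4 = -6*4 = -24)
6*o(1/(-11 + 31)) = 6*(-24) = -144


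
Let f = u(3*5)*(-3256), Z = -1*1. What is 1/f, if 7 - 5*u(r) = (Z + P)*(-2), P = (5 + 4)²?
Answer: -5/543752 ≈ -9.1954e-6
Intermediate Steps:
Z = -1
P = 81 (P = 9² = 81)
u(r) = 167/5 (u(r) = 7/5 - (-1 + 81)*(-2)/5 = 7/5 - 16*(-2) = 7/5 - ⅕*(-160) = 7/5 + 32 = 167/5)
f = -543752/5 (f = (167/5)*(-3256) = -543752/5 ≈ -1.0875e+5)
1/f = 1/(-543752/5) = -5/543752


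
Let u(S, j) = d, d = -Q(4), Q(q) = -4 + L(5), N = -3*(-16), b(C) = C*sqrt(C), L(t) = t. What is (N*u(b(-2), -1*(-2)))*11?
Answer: -528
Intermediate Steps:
b(C) = C**(3/2)
N = 48
Q(q) = 1 (Q(q) = -4 + 5 = 1)
d = -1 (d = -1*1 = -1)
u(S, j) = -1
(N*u(b(-2), -1*(-2)))*11 = (48*(-1))*11 = -48*11 = -528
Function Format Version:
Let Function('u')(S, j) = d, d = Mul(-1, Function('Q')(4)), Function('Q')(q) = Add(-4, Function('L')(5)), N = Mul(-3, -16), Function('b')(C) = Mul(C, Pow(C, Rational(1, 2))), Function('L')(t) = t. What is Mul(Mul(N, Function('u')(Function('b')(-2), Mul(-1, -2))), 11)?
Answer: -528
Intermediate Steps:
Function('b')(C) = Pow(C, Rational(3, 2))
N = 48
Function('Q')(q) = 1 (Function('Q')(q) = Add(-4, 5) = 1)
d = -1 (d = Mul(-1, 1) = -1)
Function('u')(S, j) = -1
Mul(Mul(N, Function('u')(Function('b')(-2), Mul(-1, -2))), 11) = Mul(Mul(48, -1), 11) = Mul(-48, 11) = -528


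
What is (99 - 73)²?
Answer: 676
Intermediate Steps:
(99 - 73)² = 26² = 676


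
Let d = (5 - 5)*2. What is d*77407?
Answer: 0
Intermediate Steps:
d = 0 (d = 0*2 = 0)
d*77407 = 0*77407 = 0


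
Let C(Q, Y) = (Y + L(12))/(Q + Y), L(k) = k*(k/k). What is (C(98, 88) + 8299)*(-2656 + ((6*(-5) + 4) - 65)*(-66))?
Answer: 2585720950/93 ≈ 2.7803e+7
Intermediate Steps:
L(k) = k (L(k) = k*1 = k)
C(Q, Y) = (12 + Y)/(Q + Y) (C(Q, Y) = (Y + 12)/(Q + Y) = (12 + Y)/(Q + Y))
(C(98, 88) + 8299)*(-2656 + ((6*(-5) + 4) - 65)*(-66)) = ((12 + 88)/(98 + 88) + 8299)*(-2656 + ((6*(-5) + 4) - 65)*(-66)) = (100/186 + 8299)*(-2656 + ((-30 + 4) - 65)*(-66)) = ((1/186)*100 + 8299)*(-2656 + (-26 - 65)*(-66)) = (50/93 + 8299)*(-2656 - 91*(-66)) = 771857*(-2656 + 6006)/93 = (771857/93)*3350 = 2585720950/93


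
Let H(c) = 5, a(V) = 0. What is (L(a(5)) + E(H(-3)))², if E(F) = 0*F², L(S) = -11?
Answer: 121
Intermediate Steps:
E(F) = 0
(L(a(5)) + E(H(-3)))² = (-11 + 0)² = (-11)² = 121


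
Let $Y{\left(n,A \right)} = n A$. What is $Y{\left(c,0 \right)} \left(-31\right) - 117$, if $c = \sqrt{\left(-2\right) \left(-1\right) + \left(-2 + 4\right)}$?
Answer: $-117$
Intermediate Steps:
$c = 2$ ($c = \sqrt{2 + 2} = \sqrt{4} = 2$)
$Y{\left(n,A \right)} = A n$
$Y{\left(c,0 \right)} \left(-31\right) - 117 = 0 \cdot 2 \left(-31\right) - 117 = 0 \left(-31\right) - 117 = 0 - 117 = -117$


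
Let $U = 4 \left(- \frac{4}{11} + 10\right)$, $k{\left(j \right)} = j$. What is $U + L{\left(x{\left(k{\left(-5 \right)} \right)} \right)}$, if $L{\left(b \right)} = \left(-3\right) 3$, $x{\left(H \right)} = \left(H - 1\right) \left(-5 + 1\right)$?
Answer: $\frac{325}{11} \approx 29.545$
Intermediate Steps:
$x{\left(H \right)} = 4 - 4 H$ ($x{\left(H \right)} = \left(-1 + H\right) \left(-4\right) = 4 - 4 H$)
$U = \frac{424}{11}$ ($U = 4 \left(\left(-4\right) \frac{1}{11} + 10\right) = 4 \left(- \frac{4}{11} + 10\right) = 4 \cdot \frac{106}{11} = \frac{424}{11} \approx 38.545$)
$L{\left(b \right)} = -9$
$U + L{\left(x{\left(k{\left(-5 \right)} \right)} \right)} = \frac{424}{11} - 9 = \frac{325}{11}$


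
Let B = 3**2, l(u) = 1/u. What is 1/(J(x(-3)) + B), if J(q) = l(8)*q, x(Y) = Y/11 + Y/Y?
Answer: 11/100 ≈ 0.11000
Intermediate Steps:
x(Y) = 1 + Y/11 (x(Y) = Y*(1/11) + 1 = Y/11 + 1 = 1 + Y/11)
J(q) = q/8
B = 9
1/(J(x(-3)) + B) = 1/((1 + (1/11)*(-3))/8 + 9) = 1/((1 - 3/11)/8 + 9) = 1/((1/8)*(8/11) + 9) = 1/(1/11 + 9) = 1/(100/11) = 11/100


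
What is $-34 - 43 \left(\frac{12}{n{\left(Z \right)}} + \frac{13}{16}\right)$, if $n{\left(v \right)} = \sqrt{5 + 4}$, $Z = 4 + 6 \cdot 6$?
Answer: $- \frac{3855}{16} \approx -240.94$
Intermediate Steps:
$Z = 40$ ($Z = 4 + 36 = 40$)
$n{\left(v \right)} = 3$ ($n{\left(v \right)} = \sqrt{9} = 3$)
$-34 - 43 \left(\frac{12}{n{\left(Z \right)}} + \frac{13}{16}\right) = -34 - 43 \left(\frac{12}{3} + \frac{13}{16}\right) = -34 - 43 \left(12 \cdot \frac{1}{3} + 13 \cdot \frac{1}{16}\right) = -34 - 43 \left(4 + \frac{13}{16}\right) = -34 - \frac{3311}{16} = - \frac{3855}{16}$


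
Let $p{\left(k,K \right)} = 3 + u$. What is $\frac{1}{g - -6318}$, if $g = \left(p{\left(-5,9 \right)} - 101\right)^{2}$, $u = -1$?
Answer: $\frac{1}{16119} \approx 6.2039 \cdot 10^{-5}$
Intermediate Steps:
$p{\left(k,K \right)} = 2$ ($p{\left(k,K \right)} = 3 - 1 = 2$)
$g = 9801$ ($g = \left(2 - 101\right)^{2} = \left(-99\right)^{2} = 9801$)
$\frac{1}{g - -6318} = \frac{1}{9801 - -6318} = \frac{1}{9801 + \left(6699 - 381\right)} = \frac{1}{9801 + 6318} = \frac{1}{16119}$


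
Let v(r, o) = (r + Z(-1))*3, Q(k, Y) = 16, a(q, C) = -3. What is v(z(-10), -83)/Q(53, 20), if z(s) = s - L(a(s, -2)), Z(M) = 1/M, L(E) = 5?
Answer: -3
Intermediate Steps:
z(s) = -5 + s (z(s) = s - 1*5 = s - 5 = -5 + s)
v(r, o) = -3 + 3*r (v(r, o) = (r + 1/(-1))*3 = (r - 1)*3 = (-1 + r)*3 = -3 + 3*r)
v(z(-10), -83)/Q(53, 20) = (-3 + 3*(-5 - 10))/16 = (-3 + 3*(-15))*(1/16) = (-3 - 45)*(1/16) = -48*1/16 = -3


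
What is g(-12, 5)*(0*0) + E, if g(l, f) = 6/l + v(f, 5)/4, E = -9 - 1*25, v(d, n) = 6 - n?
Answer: -34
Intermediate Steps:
E = -34 (E = -9 - 25 = -34)
g(l, f) = ¼ + 6/l (g(l, f) = 6/l + (6 - 1*5)/4 = 6/l + (6 - 5)*(¼) = 6/l + 1*(¼) = 6/l + ¼ = ¼ + 6/l)
g(-12, 5)*(0*0) + E = ((¼)*(24 - 12)/(-12))*(0*0) - 34 = ((¼)*(-1/12)*12)*0 - 34 = -¼*0 - 34 = 0 - 34 = -34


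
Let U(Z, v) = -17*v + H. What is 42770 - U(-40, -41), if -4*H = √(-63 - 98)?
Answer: 42073 + I*√161/4 ≈ 42073.0 + 3.1721*I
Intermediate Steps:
H = -I*√161/4 (H = -√(-63 - 98)/4 = -I*√161/4 ≈ -3.1721*I)
U(Z, v) = -17*v - I*√161/4
42770 - U(-40, -41) = 42770 - (-17*(-41) - I*√161/4) = 42770 - (697 - I*√161/4) = 42770 + (-697 + I*√161/4) = 42073 + I*√161/4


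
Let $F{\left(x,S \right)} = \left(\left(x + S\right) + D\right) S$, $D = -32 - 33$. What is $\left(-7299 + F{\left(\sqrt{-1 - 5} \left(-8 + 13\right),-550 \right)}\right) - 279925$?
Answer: $51026 - 2750 i \sqrt{6} \approx 51026.0 - 6736.1 i$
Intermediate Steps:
$D = -65$ ($D = -32 - 33 = -65$)
$F{\left(x,S \right)} = S \left(-65 + S + x\right)$ ($F{\left(x,S \right)} = \left(\left(x + S\right) - 65\right) S = \left(\left(S + x\right) - 65\right) S = \left(-65 + S + x\right) S = S \left(-65 + S + x\right)$)
$\left(-7299 + F{\left(\sqrt{-1 - 5} \left(-8 + 13\right),-550 \right)}\right) - 279925 = \left(-7299 - 550 \left(-65 - 550 + \sqrt{-1 - 5} \left(-8 + 13\right)\right)\right) - 279925 = \left(-7299 - 550 \left(-65 - 550 + \sqrt{-6} \cdot 5\right)\right) - 279925 = \left(-7299 - 550 \left(-65 - 550 + i \sqrt{6} \cdot 5\right)\right) - 279925 = \left(-7299 - 550 \left(-65 - 550 + 5 i \sqrt{6}\right)\right) - 279925 = \left(-7299 - 550 \left(-615 + 5 i \sqrt{6}\right)\right) - 279925 = \left(-7299 + \left(338250 - 2750 i \sqrt{6}\right)\right) - 279925 = \left(330951 - 2750 i \sqrt{6}\right) - 279925 = 51026 - 2750 i \sqrt{6}$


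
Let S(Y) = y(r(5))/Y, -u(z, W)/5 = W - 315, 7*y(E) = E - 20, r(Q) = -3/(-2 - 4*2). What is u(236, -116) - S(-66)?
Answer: 9955903/4620 ≈ 2155.0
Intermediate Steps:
r(Q) = 3/10 (r(Q) = -3/(-2 - 8) = -3/(-10) = -3*(-1/10) = 3/10)
y(E) = -20/7 + E/7 (y(E) = (E - 20)/7 = (-20 + E)/7 = -20/7 + E/7)
u(z, W) = 1575 - 5*W (u(z, W) = -5*(W - 315) = -5*(-315 + W) = 1575 - 5*W)
S(Y) = -197/(70*Y) (S(Y) = (-20/7 + (1/7)*(3/10))/Y = (-20/7 + 3/70)/Y = -197/(70*Y))
u(236, -116) - S(-66) = (1575 - 5*(-116)) - (-197)/(70*(-66)) = (1575 + 580) - (-197)*(-1)/(70*66) = 2155 - 1*197/4620 = 2155 - 197/4620 = 9955903/4620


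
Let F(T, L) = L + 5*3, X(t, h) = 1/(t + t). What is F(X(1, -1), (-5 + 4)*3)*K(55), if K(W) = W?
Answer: 660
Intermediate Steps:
X(t, h) = 1/(2*t)
F(T, L) = 15 + L (F(T, L) = L + 15 = 15 + L)
F(X(1, -1), (-5 + 4)*3)*K(55) = (15 + (-5 + 4)*3)*55 = (15 - 1*3)*55 = (15 - 3)*55 = 12*55 = 660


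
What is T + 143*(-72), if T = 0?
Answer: -10296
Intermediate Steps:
T + 143*(-72) = 0 + 143*(-72) = 0 - 10296 = -10296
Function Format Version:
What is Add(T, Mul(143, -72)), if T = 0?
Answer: -10296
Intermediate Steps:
Add(T, Mul(143, -72)) = Add(0, Mul(143, -72)) = Add(0, -10296) = -10296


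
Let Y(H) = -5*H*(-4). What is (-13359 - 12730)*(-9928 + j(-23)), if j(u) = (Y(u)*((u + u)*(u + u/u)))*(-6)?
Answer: -72610696088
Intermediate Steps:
Y(H) = 20*H
j(u) = -240*u**2*(1 + u) (j(u) = ((20*u)*((u + u)*(u + u/u)))*(-6) = ((20*u)*((2*u)*(u + 1)))*(-6) = ((20*u)*((2*u)*(1 + u)))*(-6) = ((20*u)*(2*u*(1 + u)))*(-6) = (40*u**2*(1 + u))*(-6) = -240*u**2*(1 + u))
(-13359 - 12730)*(-9928 + j(-23)) = (-13359 - 12730)*(-9928 + 240*(-23)**2*(-1 - 1*(-23))) = -26089*(-9928 + 240*529*(-1 + 23)) = -26089*(-9928 + 240*529*22) = -26089*(-9928 + 2793120) = -26089*2783192 = -72610696088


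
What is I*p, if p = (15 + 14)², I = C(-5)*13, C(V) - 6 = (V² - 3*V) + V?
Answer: 448253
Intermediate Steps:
C(V) = 6 + V² - 2*V (C(V) = 6 + ((V² - 3*V) + V) = 6 + (V² - 2*V) = 6 + V² - 2*V)
I = 533 (I = (6 + (-5)² - 2*(-5))*13 = (6 + 25 + 10)*13 = 41*13 = 533)
p = 841 (p = 29² = 841)
I*p = 533*841 = 448253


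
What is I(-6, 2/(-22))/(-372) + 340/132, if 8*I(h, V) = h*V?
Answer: 42157/16368 ≈ 2.5756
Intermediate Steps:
I(h, V) = V*h/8 (I(h, V) = (h*V)/8 = (V*h)/8 = V*h/8)
I(-6, 2/(-22))/(-372) + 340/132 = ((⅛)*(2/(-22))*(-6))/(-372) + 340/132 = ((⅛)*(2*(-1/22))*(-6))*(-1/372) + 340*(1/132) = ((⅛)*(-1/11)*(-6))*(-1/372) + 85/33 = (3/44)*(-1/372) + 85/33 = -1/5456 + 85/33 = 42157/16368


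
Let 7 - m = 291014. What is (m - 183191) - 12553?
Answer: -486751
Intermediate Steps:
m = -291007 (m = 7 - 1*291014 = 7 - 291014 = -291007)
(m - 183191) - 12553 = (-291007 - 183191) - 12553 = -474198 - 12553 = -486751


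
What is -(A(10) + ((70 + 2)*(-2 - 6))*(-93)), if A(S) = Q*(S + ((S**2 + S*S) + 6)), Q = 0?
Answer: -53568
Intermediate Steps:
A(S) = 0 (A(S) = 0*(S + ((S**2 + S*S) + 6)) = 0*(S + ((S**2 + S**2) + 6)) = 0*(S + (2*S**2 + 6)) = 0*(S + (6 + 2*S**2)) = 0*(6 + S + 2*S**2) = 0)
-(A(10) + ((70 + 2)*(-2 - 6))*(-93)) = -(0 + ((70 + 2)*(-2 - 6))*(-93)) = -(0 + (72*(-8))*(-93)) = -(0 - 576*(-93)) = -(0 + 53568) = -1*53568 = -53568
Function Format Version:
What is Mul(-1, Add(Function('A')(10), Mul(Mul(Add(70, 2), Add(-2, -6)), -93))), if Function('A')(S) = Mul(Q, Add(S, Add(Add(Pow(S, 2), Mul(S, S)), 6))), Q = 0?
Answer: -53568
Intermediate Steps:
Function('A')(S) = 0 (Function('A')(S) = Mul(0, Add(S, Add(Add(Pow(S, 2), Mul(S, S)), 6))) = Mul(0, Add(S, Add(Add(Pow(S, 2), Pow(S, 2)), 6))) = Mul(0, Add(S, Add(Mul(2, Pow(S, 2)), 6))) = Mul(0, Add(S, Add(6, Mul(2, Pow(S, 2))))) = Mul(0, Add(6, S, Mul(2, Pow(S, 2)))) = 0)
Mul(-1, Add(Function('A')(10), Mul(Mul(Add(70, 2), Add(-2, -6)), -93))) = Mul(-1, Add(0, Mul(Mul(Add(70, 2), Add(-2, -6)), -93))) = Mul(-1, Add(0, Mul(Mul(72, -8), -93))) = Mul(-1, Add(0, Mul(-576, -93))) = Mul(-1, Add(0, 53568)) = Mul(-1, 53568) = -53568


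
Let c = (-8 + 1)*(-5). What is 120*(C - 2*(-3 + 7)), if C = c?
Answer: 3240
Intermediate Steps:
c = 35 (c = -7*(-5) = 35)
C = 35
120*(C - 2*(-3 + 7)) = 120*(35 - 2*(-3 + 7)) = 120*(35 - 2*4) = 120*(35 - 8) = 120*27 = 3240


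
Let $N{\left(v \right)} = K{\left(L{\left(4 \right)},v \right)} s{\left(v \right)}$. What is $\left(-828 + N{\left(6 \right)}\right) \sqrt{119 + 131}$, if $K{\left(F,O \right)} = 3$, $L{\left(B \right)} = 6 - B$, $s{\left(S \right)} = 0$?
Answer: $- 4140 \sqrt{10} \approx -13092.0$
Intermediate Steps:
$N{\left(v \right)} = 0$ ($N{\left(v \right)} = 3 \cdot 0 = 0$)
$\left(-828 + N{\left(6 \right)}\right) \sqrt{119 + 131} = \left(-828 + 0\right) \sqrt{119 + 131} = - 828 \sqrt{250} = - 828 \cdot 5 \sqrt{10} = - 4140 \sqrt{10}$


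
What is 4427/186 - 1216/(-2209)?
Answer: 10005419/410874 ≈ 24.352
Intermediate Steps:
4427/186 - 1216/(-2209) = 4427*(1/186) - 1216*(-1/2209) = 4427/186 + 1216/2209 = 10005419/410874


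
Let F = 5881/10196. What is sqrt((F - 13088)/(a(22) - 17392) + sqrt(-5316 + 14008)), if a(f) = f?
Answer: sqrt(656464306712190 + 1742556166912800*sqrt(2173))/29517420 ≈ 9.6945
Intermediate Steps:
F = 5881/10196 (F = 5881*(1/10196) = 5881/10196 ≈ 0.57679)
sqrt((F - 13088)/(a(22) - 17392) + sqrt(-5316 + 14008)) = sqrt((5881/10196 - 13088)/(22 - 17392) + sqrt(-5316 + 14008)) = sqrt(-133439367/10196/(-17370) + sqrt(8692)) = sqrt(-133439367/10196*(-1/17370) + 2*sqrt(2173)) = sqrt(44479789/59034840 + 2*sqrt(2173))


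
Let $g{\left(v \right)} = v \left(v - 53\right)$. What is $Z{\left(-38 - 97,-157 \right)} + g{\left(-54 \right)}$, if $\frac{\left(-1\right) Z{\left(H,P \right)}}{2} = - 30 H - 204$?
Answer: $-1914$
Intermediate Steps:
$Z{\left(H,P \right)} = 408 + 60 H$ ($Z{\left(H,P \right)} = - 2 \left(- 30 H - 204\right) = - 2 \left(-204 - 30 H\right) = 408 + 60 H$)
$g{\left(v \right)} = v \left(-53 + v\right)$
$Z{\left(-38 - 97,-157 \right)} + g{\left(-54 \right)} = \left(408 + 60 \left(-38 - 97\right)\right) - 54 \left(-53 - 54\right) = \left(408 + 60 \left(-135\right)\right) - -5778 = \left(408 - 8100\right) + 5778 = -7692 + 5778 = -1914$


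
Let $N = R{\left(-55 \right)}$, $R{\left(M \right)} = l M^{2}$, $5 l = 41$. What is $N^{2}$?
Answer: $615288025$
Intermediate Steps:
$l = \frac{41}{5}$ ($l = \frac{1}{5} \cdot 41 = \frac{41}{5} \approx 8.2$)
$R{\left(M \right)} = \frac{41 M^{2}}{5}$
$N = 24805$ ($N = \frac{41 \left(-55\right)^{2}}{5} = \frac{41}{5} \cdot 3025 = 24805$)
$N^{2} = 24805^{2} = 615288025$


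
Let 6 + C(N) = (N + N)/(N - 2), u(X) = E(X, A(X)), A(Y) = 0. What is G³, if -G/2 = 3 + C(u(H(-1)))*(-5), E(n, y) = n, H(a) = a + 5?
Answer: -17576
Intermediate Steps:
H(a) = 5 + a
u(X) = X
C(N) = -6 + 2*N/(-2 + N) (C(N) = -6 + (N + N)/(N - 2) = -6 + (2*N)/(-2 + N) = -6 + 2*N/(-2 + N))
G = -26 (G = -2*(3 + (4*(3 - (5 - 1))/(-2 + (5 - 1)))*(-5)) = -2*(3 + (4*(3 - 1*4)/(-2 + 4))*(-5)) = -2*(3 + (4*(3 - 4)/2)*(-5)) = -2*(3 + (4*(½)*(-1))*(-5)) = -2*(3 - 2*(-5)) = -2*(3 + 10) = -2*13 = -26)
G³ = (-26)³ = -17576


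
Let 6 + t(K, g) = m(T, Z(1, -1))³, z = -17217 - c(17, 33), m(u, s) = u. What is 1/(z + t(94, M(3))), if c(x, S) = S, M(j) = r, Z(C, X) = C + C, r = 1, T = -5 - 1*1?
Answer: -1/17472 ≈ -5.7234e-5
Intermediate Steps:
T = -6 (T = -5 - 1 = -6)
Z(C, X) = 2*C
M(j) = 1
z = -17250 (z = -17217 - 1*33 = -17217 - 33 = -17250)
t(K, g) = -222 (t(K, g) = -6 + (-6)³ = -6 - 216 = -222)
1/(z + t(94, M(3))) = 1/(-17250 - 222) = 1/(-17472) = -1/17472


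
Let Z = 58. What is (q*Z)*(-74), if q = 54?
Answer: -231768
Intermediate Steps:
(q*Z)*(-74) = (54*58)*(-74) = 3132*(-74) = -231768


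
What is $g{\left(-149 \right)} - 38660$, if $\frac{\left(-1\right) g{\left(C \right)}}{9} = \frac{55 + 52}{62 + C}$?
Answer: $- \frac{1120819}{29} \approx -38649.0$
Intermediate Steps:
$g{\left(C \right)} = - \frac{963}{62 + C}$ ($g{\left(C \right)} = - 9 \frac{55 + 52}{62 + C} = - 9 \frac{107}{62 + C} = - \frac{963}{62 + C}$)
$g{\left(-149 \right)} - 38660 = - \frac{963}{62 - 149} - 38660 = - \frac{963}{-87} - 38660 = \left(-963\right) \left(- \frac{1}{87}\right) - 38660 = \frac{321}{29} - 38660 = - \frac{1120819}{29}$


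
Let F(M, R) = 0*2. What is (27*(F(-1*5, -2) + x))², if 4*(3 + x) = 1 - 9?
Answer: 18225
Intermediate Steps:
x = -5 (x = -3 + (1 - 9)/4 = -3 + (¼)*(-8) = -3 - 2 = -5)
F(M, R) = 0
(27*(F(-1*5, -2) + x))² = (27*(0 - 5))² = (27*(-5))² = (-135)² = 18225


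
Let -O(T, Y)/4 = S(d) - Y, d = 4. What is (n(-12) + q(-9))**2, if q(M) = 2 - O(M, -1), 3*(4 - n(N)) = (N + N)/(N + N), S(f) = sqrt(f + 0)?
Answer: 2809/9 ≈ 312.11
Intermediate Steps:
S(f) = sqrt(f)
O(T, Y) = -8 + 4*Y (O(T, Y) = -4*(sqrt(4) - Y) = -4*(2 - Y) = -8 + 4*Y)
n(N) = 11/3 (n(N) = 4 - (N + N)/(3*(N + N)) = 4 - 2*N/(3*(2*N)) = 4 - 2*N*1/(2*N)/3 = 4 - 1/3*1 = 4 - 1/3 = 11/3)
q(M) = 14 (q(M) = 2 - (-8 + 4*(-1)) = 2 - (-8 - 4) = 2 - 1*(-12) = 2 + 12 = 14)
(n(-12) + q(-9))**2 = (11/3 + 14)**2 = (53/3)**2 = 2809/9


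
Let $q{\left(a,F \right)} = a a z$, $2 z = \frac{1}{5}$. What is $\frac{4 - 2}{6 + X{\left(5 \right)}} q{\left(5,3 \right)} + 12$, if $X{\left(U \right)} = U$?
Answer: $\frac{137}{11} \approx 12.455$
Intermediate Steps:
$z = \frac{1}{10}$ ($z = \frac{1}{2 \cdot 5} = \frac{1}{2} \cdot \frac{1}{5} = \frac{1}{10} \approx 0.1$)
$q{\left(a,F \right)} = \frac{a^{2}}{10}$ ($q{\left(a,F \right)} = a a \frac{1}{10} = a^{2} \cdot \frac{1}{10} = \frac{a^{2}}{10}$)
$\frac{4 - 2}{6 + X{\left(5 \right)}} q{\left(5,3 \right)} + 12 = \frac{4 - 2}{6 + 5} \frac{5^{2}}{10} + 12 = \frac{2}{11} \cdot \frac{1}{10} \cdot 25 + 12 = 2 \cdot \frac{1}{11} \cdot \frac{5}{2} + 12 = \frac{2}{11} \cdot \frac{5}{2} + 12 = \frac{5}{11} + 12 = \frac{137}{11}$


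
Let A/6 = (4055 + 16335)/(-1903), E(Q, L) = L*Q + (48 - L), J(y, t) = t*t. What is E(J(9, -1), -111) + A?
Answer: -30996/1903 ≈ -16.288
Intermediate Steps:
J(y, t) = t**2
E(Q, L) = 48 - L + L*Q
A = -122340/1903 (A = 6*((4055 + 16335)/(-1903)) = 6*(20390*(-1/1903)) = 6*(-20390/1903) = -122340/1903 ≈ -64.288)
E(J(9, -1), -111) + A = (48 - 1*(-111) - 111*(-1)**2) - 122340/1903 = (48 + 111 - 111*1) - 122340/1903 = (48 + 111 - 111) - 122340/1903 = 48 - 122340/1903 = -30996/1903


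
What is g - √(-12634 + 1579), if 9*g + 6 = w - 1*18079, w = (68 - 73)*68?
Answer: -18425/9 - I*√11055 ≈ -2047.2 - 105.14*I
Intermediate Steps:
w = -340 (w = -5*68 = -340)
g = -18425/9 (g = -⅔ + (-340 - 1*18079)/9 = -⅔ + (-340 - 18079)/9 = -⅔ + (⅑)*(-18419) = -⅔ - 18419/9 = -18425/9 ≈ -2047.2)
g - √(-12634 + 1579) = -18425/9 - √(-12634 + 1579) = -18425/9 - √(-11055) = -18425/9 - I*√11055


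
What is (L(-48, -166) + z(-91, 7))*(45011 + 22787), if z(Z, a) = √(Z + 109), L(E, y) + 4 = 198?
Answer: 13152812 + 203394*√2 ≈ 1.3440e+7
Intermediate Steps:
L(E, y) = 194 (L(E, y) = -4 + 198 = 194)
z(Z, a) = √(109 + Z)
(L(-48, -166) + z(-91, 7))*(45011 + 22787) = (194 + √(109 - 91))*(45011 + 22787) = (194 + √18)*67798 = (194 + 3*√2)*67798 = 13152812 + 203394*√2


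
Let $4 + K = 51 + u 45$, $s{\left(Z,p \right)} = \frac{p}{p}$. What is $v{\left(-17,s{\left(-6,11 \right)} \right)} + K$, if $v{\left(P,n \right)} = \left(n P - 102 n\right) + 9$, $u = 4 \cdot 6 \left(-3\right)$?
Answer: $-3303$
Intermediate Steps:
$u = -72$ ($u = 24 \left(-3\right) = -72$)
$s{\left(Z,p \right)} = 1$
$K = -3193$ ($K = -4 + \left(51 - 3240\right) = -4 - 3189 = -3193$)
$v{\left(P,n \right)} = 9 - 102 n + P n$ ($v{\left(P,n \right)} = \left(P n - 102 n\right) + 9 = \left(- 102 n + P n\right) + 9 = 9 - 102 n + P n$)
$v{\left(-17,s{\left(-6,11 \right)} \right)} + K = \left(9 - 102 - 17\right) - 3193 = -110 - 3193 = -3303$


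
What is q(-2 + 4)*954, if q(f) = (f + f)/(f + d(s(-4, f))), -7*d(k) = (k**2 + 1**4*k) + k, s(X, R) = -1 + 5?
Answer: -13356/5 ≈ -2671.2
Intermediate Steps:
s(X, R) = 4
d(k) = -2*k/7 - k**2/7 (d(k) = -((k**2 + 1**4*k) + k)/7 = -((k**2 + 1*k) + k)/7 = -((k**2 + k) + k)/7 = -((k + k**2) + k)/7 = -(k**2 + 2*k)/7 = -2*k/7 - k**2/7)
q(f) = 2*f/(-24/7 + f) (q(f) = (f + f)/(f - 1/7*4*(2 + 4)) = (2*f)/(f - 1/7*4*6) = (2*f)/(f - 24/7) = (2*f)/(-24/7 + f) = 2*f/(-24/7 + f))
q(-2 + 4)*954 = (14*(-2 + 4)/(-24 + 7*(-2 + 4)))*954 = (14*2/(-24 + 7*2))*954 = (14*2/(-24 + 14))*954 = (14*2/(-10))*954 = (14*2*(-1/10))*954 = -14/5*954 = -13356/5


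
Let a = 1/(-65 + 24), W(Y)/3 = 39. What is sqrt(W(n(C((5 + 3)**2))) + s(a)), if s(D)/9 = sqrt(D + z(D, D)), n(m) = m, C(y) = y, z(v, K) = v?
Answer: 3*sqrt(21853 + 41*I*sqrt(82))/41 ≈ 10.817 + 0.091881*I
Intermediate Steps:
W(Y) = 117 (W(Y) = 3*39 = 117)
a = -1/41 (a = 1/(-41) = -1/41 ≈ -0.024390)
s(D) = 9*sqrt(2)*sqrt(D) (s(D) = 9*sqrt(D + D) = 9*sqrt(2*D) = 9*(sqrt(2)*sqrt(D)) = 9*sqrt(2)*sqrt(D))
sqrt(W(n(C((5 + 3)**2))) + s(a)) = sqrt(117 + 9*sqrt(2)*sqrt(-1/41)) = sqrt(117 + 9*sqrt(2)*(I*sqrt(41)/41)) = sqrt(117 + 9*I*sqrt(82)/41)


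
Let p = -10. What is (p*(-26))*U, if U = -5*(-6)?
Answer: 7800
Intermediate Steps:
U = 30
(p*(-26))*U = -10*(-26)*30 = 260*30 = 7800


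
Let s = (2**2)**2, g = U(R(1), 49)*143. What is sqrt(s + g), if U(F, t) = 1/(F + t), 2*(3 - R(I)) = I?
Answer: sqrt(199202)/103 ≈ 4.3332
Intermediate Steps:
R(I) = 3 - I/2
g = 286/103 (g = 143/((3 - 1/2*1) + 49) = 143/((3 - 1/2) + 49) = 143/(5/2 + 49) = 143/(103/2) = (2/103)*143 = 286/103 ≈ 2.7767)
s = 16 (s = 4**2 = 16)
sqrt(s + g) = sqrt(16 + 286/103) = sqrt(1934/103) = sqrt(199202)/103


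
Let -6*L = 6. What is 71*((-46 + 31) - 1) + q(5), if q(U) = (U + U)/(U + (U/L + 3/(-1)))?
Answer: -3418/3 ≈ -1139.3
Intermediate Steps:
L = -1 (L = -1/6*6 = -1)
q(U) = -2*U/3 (q(U) = (U + U)/(U + (U/(-1) + 3/(-1))) = (2*U)/(U + (U*(-1) + 3*(-1))) = (2*U)/(U + (-U - 3)) = (2*U)/(U + (-3 - U)) = (2*U)/(-3) = (2*U)*(-1/3) = -2*U/3)
71*((-46 + 31) - 1) + q(5) = 71*((-46 + 31) - 1) - 2/3*5 = 71*(-15 - 1) - 10/3 = 71*(-16) - 10/3 = -1136 - 10/3 = -3418/3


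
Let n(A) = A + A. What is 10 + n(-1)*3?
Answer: 4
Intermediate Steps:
n(A) = 2*A
10 + n(-1)*3 = 10 + (2*(-1))*3 = 10 - 2*3 = 10 - 6 = 4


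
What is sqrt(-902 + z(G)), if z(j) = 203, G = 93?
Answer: I*sqrt(699) ≈ 26.439*I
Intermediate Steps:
sqrt(-902 + z(G)) = sqrt(-902 + 203) = sqrt(-699) = I*sqrt(699)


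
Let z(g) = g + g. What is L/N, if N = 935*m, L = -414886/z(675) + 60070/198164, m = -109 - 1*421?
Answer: 1207858453/1949562202500 ≈ 0.00061955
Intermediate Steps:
m = -530 (m = -109 - 421 = -530)
z(g) = 2*g
L = -20533593701/66880350 (L = -414886/(2*675) + 60070/198164 = -414886/1350 + 60070*(1/198164) = -414886*1/1350 + 30035/99082 = -207443/675 + 30035/99082 = -20533593701/66880350 ≈ -307.02)
N = -495550 (N = 935*(-530) = -495550)
L/N = -20533593701/66880350/(-495550) = -20533593701/66880350*(-1/495550) = 1207858453/1949562202500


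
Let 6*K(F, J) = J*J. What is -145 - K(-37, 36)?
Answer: -361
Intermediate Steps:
K(F, J) = J²/6 (K(F, J) = (J*J)/6 = J²/6)
-145 - K(-37, 36) = -145 - 36²/6 = -145 - 1296/6 = -145 - 1*216 = -145 - 216 = -361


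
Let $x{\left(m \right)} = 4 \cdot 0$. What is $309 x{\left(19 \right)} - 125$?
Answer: $-125$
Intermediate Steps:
$x{\left(m \right)} = 0$
$309 x{\left(19 \right)} - 125 = 309 \cdot 0 - 125 = 0 - 125 = -125$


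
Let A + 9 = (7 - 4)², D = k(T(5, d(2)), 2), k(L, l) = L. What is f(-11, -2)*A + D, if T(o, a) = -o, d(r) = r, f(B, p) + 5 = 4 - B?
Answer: -5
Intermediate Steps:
f(B, p) = -1 - B (f(B, p) = -5 + (4 - B) = -1 - B)
D = -5 (D = -1*5 = -5)
A = 0 (A = -9 + (7 - 4)² = -9 + 3² = -9 + 9 = 0)
f(-11, -2)*A + D = (-1 - 1*(-11))*0 - 5 = (-1 + 11)*0 - 5 = 10*0 - 5 = 0 - 5 = -5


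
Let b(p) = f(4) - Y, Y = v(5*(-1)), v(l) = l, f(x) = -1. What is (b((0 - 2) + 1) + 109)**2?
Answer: 12769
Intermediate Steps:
Y = -5 (Y = 5*(-1) = -5)
b(p) = 4 (b(p) = -1 - 1*(-5) = -1 + 5 = 4)
(b((0 - 2) + 1) + 109)**2 = (4 + 109)**2 = 113**2 = 12769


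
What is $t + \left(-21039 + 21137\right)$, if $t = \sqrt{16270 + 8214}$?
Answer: $98 + 2 \sqrt{6121} \approx 254.47$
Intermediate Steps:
$t = 2 \sqrt{6121}$ ($t = \sqrt{24484} = 2 \sqrt{6121} \approx 156.47$)
$t + \left(-21039 + 21137\right) = 2 \sqrt{6121} + \left(-21039 + 21137\right) = 2 \sqrt{6121} + 98 = 98 + 2 \sqrt{6121}$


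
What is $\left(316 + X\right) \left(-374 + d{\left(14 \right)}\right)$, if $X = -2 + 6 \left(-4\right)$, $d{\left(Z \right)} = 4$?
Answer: $-107300$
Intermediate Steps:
$X = -26$ ($X = -2 - 24 = -26$)
$\left(316 + X\right) \left(-374 + d{\left(14 \right)}\right) = \left(316 - 26\right) \left(-374 + 4\right) = 290 \left(-370\right) = -107300$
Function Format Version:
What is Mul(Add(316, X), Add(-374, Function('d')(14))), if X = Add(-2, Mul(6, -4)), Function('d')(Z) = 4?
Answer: -107300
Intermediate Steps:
X = -26 (X = Add(-2, -24) = -26)
Mul(Add(316, X), Add(-374, Function('d')(14))) = Mul(Add(316, -26), Add(-374, 4)) = Mul(290, -370) = -107300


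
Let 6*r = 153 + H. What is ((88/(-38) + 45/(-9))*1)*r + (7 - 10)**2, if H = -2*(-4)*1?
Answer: -21353/114 ≈ -187.31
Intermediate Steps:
H = 8 (H = 8*1 = 8)
r = 161/6 (r = (153 + 8)/6 = (1/6)*161 = 161/6 ≈ 26.833)
((88/(-38) + 45/(-9))*1)*r + (7 - 10)**2 = ((88/(-38) + 45/(-9))*1)*(161/6) + (7 - 10)**2 = ((88*(-1/38) + 45*(-1/9))*1)*(161/6) + (-3)**2 = ((-44/19 - 5)*1)*(161/6) + 9 = -139/19*1*(161/6) + 9 = -139/19*161/6 + 9 = -22379/114 + 9 = -21353/114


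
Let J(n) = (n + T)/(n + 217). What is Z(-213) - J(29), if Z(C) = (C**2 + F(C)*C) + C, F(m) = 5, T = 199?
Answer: 1807693/41 ≈ 44090.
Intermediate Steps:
J(n) = (199 + n)/(217 + n) (J(n) = (n + 199)/(n + 217) = (199 + n)/(217 + n))
Z(C) = C**2 + 6*C (Z(C) = (C**2 + 5*C) + C = C**2 + 6*C)
Z(-213) - J(29) = -213*(6 - 213) - (199 + 29)/(217 + 29) = -213*(-207) - 228/246 = 44091 - 228/246 = 44091 - 1*38/41 = 44091 - 38/41 = 1807693/41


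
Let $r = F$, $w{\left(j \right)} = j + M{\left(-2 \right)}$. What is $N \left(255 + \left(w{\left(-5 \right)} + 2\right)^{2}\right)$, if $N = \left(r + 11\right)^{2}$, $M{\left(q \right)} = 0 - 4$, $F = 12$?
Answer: $160816$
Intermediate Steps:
$M{\left(q \right)} = -4$
$w{\left(j \right)} = -4 + j$ ($w{\left(j \right)} = j - 4 = -4 + j$)
$r = 12$
$N = 529$ ($N = \left(12 + 11\right)^{2} = 23^{2} = 529$)
$N \left(255 + \left(w{\left(-5 \right)} + 2\right)^{2}\right) = 529 \left(255 + \left(\left(-4 - 5\right) + 2\right)^{2}\right) = 529 \left(255 + \left(-9 + 2\right)^{2}\right) = 529 \left(255 + \left(-7\right)^{2}\right) = 529 \left(255 + 49\right) = 529 \cdot 304 = 160816$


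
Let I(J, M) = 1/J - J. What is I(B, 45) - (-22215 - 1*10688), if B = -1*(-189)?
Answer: 6182947/189 ≈ 32714.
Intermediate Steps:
B = 189
I(B, 45) - (-22215 - 1*10688) = (1/189 - 1*189) - (-22215 - 1*10688) = (1/189 - 189) - (-22215 - 10688) = -35720/189 - 1*(-32903) = -35720/189 + 32903 = 6182947/189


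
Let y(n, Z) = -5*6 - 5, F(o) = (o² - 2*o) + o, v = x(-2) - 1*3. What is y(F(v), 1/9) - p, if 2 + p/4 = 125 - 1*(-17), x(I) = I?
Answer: -595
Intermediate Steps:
v = -5 (v = -2 - 1*3 = -2 - 3 = -5)
F(o) = o² - o
y(n, Z) = -35 (y(n, Z) = -30 - 5 = -35)
p = 560 (p = -8 + 4*(125 - 1*(-17)) = -8 + 4*(125 + 17) = -8 + 4*142 = -8 + 568 = 560)
y(F(v), 1/9) - p = -35 - 1*560 = -35 - 560 = -595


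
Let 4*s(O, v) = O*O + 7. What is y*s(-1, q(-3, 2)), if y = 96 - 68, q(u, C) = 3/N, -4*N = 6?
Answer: 56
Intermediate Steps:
N = -3/2 (N = -¼*6 = -3/2 ≈ -1.5000)
q(u, C) = -2 (q(u, C) = 3/(-3/2) = 3*(-⅔) = -2)
s(O, v) = 7/4 + O²/4 (s(O, v) = (O*O + 7)/4 = (O² + 7)/4 = (7 + O²)/4 = 7/4 + O²/4)
y = 28
y*s(-1, q(-3, 2)) = 28*(7/4 + (¼)*(-1)²) = 28*(7/4 + (¼)*1) = 28*(7/4 + ¼) = 28*2 = 56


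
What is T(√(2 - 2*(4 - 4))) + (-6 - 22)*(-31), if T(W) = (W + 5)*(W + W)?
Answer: 872 + 10*√2 ≈ 886.14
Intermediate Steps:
T(W) = 2*W*(5 + W) (T(W) = (5 + W)*(2*W) = 2*W*(5 + W))
T(√(2 - 2*(4 - 4))) + (-6 - 22)*(-31) = 2*√(2 - 2*(4 - 4))*(5 + √(2 - 2*(4 - 4))) + (-6 - 22)*(-31) = 2*√(2 - 2*0)*(5 + √(2 - 2*0)) - 28*(-31) = 2*√(2 + 0)*(5 + √(2 + 0)) + 868 = 2*√2*(5 + √2) + 868 = 868 + 2*√2*(5 + √2)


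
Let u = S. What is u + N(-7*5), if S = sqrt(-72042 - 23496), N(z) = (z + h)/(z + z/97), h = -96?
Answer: 12707/3430 + I*sqrt(95538) ≈ 3.7047 + 309.09*I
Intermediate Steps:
N(z) = 97*(-96 + z)/(98*z) (N(z) = (z - 96)/(z + z/97) = (-96 + z)/(z + z*(1/97)) = (-96 + z)/(z + z/97) = (-96 + z)/((98*z/97)) = (-96 + z)*(97/(98*z)) = 97*(-96 + z)/(98*z))
S = I*sqrt(95538) (S = sqrt(-95538) = I*sqrt(95538) ≈ 309.09*I)
u = I*sqrt(95538) ≈ 309.09*I
u + N(-7*5) = I*sqrt(95538) + 97*(-96 - 7*5)/(98*((-7*5))) = I*sqrt(95538) + (97/98)*(-96 - 35)/(-35) = I*sqrt(95538) + (97/98)*(-1/35)*(-131) = I*sqrt(95538) + 12707/3430 = 12707/3430 + I*sqrt(95538)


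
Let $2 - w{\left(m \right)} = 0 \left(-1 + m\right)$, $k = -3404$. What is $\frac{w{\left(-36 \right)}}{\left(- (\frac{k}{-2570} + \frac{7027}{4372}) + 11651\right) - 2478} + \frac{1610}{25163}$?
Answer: $\frac{83226111334330}{1296338038664223} \approx 0.064201$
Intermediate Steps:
$w{\left(m \right)} = 2$ ($w{\left(m \right)} = 2 - 0 \left(-1 + m\right) = 2 - 0 = 2 + 0 = 2$)
$\frac{w{\left(-36 \right)}}{\left(- (\frac{k}{-2570} + \frac{7027}{4372}) + 11651\right) - 2478} + \frac{1610}{25163} = \frac{2}{\left(- (- \frac{3404}{-2570} + \frac{7027}{4372}) + 11651\right) - 2478} + \frac{1610}{25163} = \frac{2}{\left(- (\left(-3404\right) \left(- \frac{1}{2570}\right) + 7027 \cdot \frac{1}{4372}) + 11651\right) - 2478} + 1610 \cdot \frac{1}{25163} = \frac{2}{\left(- (\frac{1702}{1285} + \frac{7027}{4372}) + 11651\right) - 2478} + \frac{1610}{25163} = \frac{2}{\left(\left(-1\right) \frac{16470839}{5618020} + 11651\right) - 2478} + \frac{1610}{25163} = \frac{2}{\left(- \frac{16470839}{5618020} + 11651\right) - 2478} + \frac{1610}{25163} = \frac{2}{\frac{65439080181}{5618020} - 2478} + \frac{1610}{25163} = \frac{2}{\frac{51517626621}{5618020}} + \frac{1610}{25163} = 2 \cdot \frac{5618020}{51517626621} + \frac{1610}{25163} = \frac{11236040}{51517626621} + \frac{1610}{25163} = \frac{83226111334330}{1296338038664223}$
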